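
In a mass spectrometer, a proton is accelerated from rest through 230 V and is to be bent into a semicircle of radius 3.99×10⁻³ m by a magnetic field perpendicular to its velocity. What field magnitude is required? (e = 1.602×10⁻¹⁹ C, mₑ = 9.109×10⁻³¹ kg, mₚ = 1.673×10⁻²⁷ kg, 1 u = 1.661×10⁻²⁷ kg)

v = √(2|q|V/m) = √(2·1.602×10⁻¹⁹·230/1.673×10⁻²⁷) ≈ 2.099×10⁵ m/s.
B = mv/(|q|r) = (1.673×10⁻²⁷)(2.099×10⁵)/((1.602×10⁻¹⁹)(3.99×10⁻³)) ≈ 0.549 T.

B ≈ 0.549 T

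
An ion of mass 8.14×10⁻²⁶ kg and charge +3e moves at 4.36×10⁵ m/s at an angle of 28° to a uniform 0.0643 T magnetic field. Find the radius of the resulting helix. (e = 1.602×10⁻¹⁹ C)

r ≈ 0.539 m

v⊥ = v sinθ = 4.36×10⁵·sin28° ≈ 2.047×10⁵ m/s.
r = m v⊥/(|q|B) = (8.14×10⁻²⁶)(2.047×10⁵)/((4.806×10⁻¹⁹)(0.0643)) ≈ 0.539 m.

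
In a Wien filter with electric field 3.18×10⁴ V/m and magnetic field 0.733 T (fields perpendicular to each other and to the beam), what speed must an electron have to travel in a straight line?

Zero net Lorentz force requires |qE| = |q v×B|, i.e. E = vB.
v = E/B = 3.18×10⁴/0.733 = 4.34×10⁴ m/s.

v = 4.34×10⁴ m/s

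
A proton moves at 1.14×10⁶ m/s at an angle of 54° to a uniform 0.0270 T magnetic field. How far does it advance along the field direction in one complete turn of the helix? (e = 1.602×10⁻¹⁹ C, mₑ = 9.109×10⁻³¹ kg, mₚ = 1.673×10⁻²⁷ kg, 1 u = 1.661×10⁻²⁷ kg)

p ≈ 1.63 m

v∥ = v cosθ = 1.14×10⁶·cos54° ≈ 6.701×10⁵ m/s.
T = 2πm/(|q|B) = 2π(1.673×10⁻²⁷)/((1.602×10⁻¹⁹)(0.0270)) ≈ 2.430×10⁻⁶ s.
pitch = v∥ T = (6.701×10⁵)(2.430×10⁻⁶) ≈ 1.63 m.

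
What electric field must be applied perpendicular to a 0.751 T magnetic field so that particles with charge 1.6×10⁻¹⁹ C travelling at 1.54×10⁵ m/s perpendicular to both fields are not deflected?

For straight-line motion qE = qvB, so E = vB.
E = 1.54×10⁵ × 0.751 = 1.16×10⁵ V/m.

E = 1.16×10⁵ V/m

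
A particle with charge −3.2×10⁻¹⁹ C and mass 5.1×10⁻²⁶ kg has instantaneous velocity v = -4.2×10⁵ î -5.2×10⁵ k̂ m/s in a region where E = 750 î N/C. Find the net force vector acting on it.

Only an electric field acts, so F = qE = (−3.2×10⁻¹⁹ C)·(750, 0, 0) = (-2.40×10⁻¹⁶, 0, 0) N.

F ≈ (-2.40×10⁻¹⁶, 0, 0) N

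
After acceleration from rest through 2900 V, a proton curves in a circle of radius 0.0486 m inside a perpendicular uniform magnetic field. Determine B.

v = √(2|q|V/m) = √(2·1.602×10⁻¹⁹·2900/1.673×10⁻²⁷) ≈ 7.452×10⁵ m/s.
B = mv/(|q|r) = (1.673×10⁻²⁷)(7.452×10⁵)/((1.602×10⁻¹⁹)(0.0486)) ≈ 0.160 T.

B ≈ 0.160 T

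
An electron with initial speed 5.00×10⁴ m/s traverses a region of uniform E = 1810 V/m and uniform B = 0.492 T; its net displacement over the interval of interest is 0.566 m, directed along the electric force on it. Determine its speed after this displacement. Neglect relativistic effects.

B does no work; ΔKE = |q|E d.
½mv_f² = ½mv₀² + |q|Ed = ½(9.109×10⁻³¹)(5.00×10⁴)² + (1.602×10⁻¹⁹)(1810)(0.566) ≈ 1.139×10⁻²¹ J + 1.641×10⁻¹⁶ J ≈ 1.641×10⁻¹⁶ J.
v_f = √(2·1.641×10⁻¹⁶/9.109×10⁻³¹) ≈ 1.90×10⁷ m/s.

v_f ≈ 1.90×10⁷ m/s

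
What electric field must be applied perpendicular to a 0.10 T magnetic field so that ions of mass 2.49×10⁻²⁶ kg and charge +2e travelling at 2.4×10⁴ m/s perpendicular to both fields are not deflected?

For straight-line motion qE = qvB, so E = vB.
E = 2.4×10⁴ × 0.10 = 2400 V/m.

E = 2400 V/m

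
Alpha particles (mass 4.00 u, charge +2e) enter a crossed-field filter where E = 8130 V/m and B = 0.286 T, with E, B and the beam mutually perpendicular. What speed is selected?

Straight-line motion ⇒ electric and magnetic forces cancel, so E = vB.
v = E/B = 8130/0.286 = 2.84×10⁴ m/s.

v = 2.84×10⁴ m/s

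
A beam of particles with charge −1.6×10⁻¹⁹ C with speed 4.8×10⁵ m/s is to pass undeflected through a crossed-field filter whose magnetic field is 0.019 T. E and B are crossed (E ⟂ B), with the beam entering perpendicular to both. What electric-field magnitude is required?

For straight-line motion qE = qvB, so E = vB.
E = 4.8×10⁵ × 0.019 = 9100 V/m.

E = 9100 V/m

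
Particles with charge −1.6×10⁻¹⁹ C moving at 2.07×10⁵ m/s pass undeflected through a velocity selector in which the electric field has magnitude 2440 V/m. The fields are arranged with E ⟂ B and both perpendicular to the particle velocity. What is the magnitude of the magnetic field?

B = 0.0118 T

Balance of forces in the selector: qE = qvB ⇒ B = E/v.
B = 2440/2.07×10⁵ = 0.0118 T.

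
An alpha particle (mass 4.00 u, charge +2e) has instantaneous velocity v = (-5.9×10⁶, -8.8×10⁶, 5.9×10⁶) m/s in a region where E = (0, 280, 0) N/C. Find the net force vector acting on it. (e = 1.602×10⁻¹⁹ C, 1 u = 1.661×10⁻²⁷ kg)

F ≈ (0, 8.97×10⁻¹⁷, 0) N

Only an electric field acts, so F = qE = (3.204×10⁻¹⁹ C)·(0, 280, 0) = (0, 8.97×10⁻¹⁷, 0) N.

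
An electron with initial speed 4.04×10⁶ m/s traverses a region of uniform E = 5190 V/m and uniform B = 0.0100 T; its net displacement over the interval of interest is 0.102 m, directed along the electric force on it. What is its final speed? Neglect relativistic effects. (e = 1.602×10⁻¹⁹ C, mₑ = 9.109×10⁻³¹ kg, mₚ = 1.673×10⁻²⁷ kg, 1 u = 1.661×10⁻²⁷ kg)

B does no work; ΔKE = |q|E d.
½mv_f² = ½mv₀² + |q|Ed = ½(9.109×10⁻³¹)(4.04×10⁶)² + (1.602×10⁻¹⁹)(5190)(0.102) ≈ 7.434×10⁻¹⁸ J + 8.481×10⁻¹⁷ J ≈ 9.224×10⁻¹⁷ J.
v_f = √(2·9.224×10⁻¹⁷/9.109×10⁻³¹) ≈ 1.42×10⁷ m/s.

v_f ≈ 1.42×10⁷ m/s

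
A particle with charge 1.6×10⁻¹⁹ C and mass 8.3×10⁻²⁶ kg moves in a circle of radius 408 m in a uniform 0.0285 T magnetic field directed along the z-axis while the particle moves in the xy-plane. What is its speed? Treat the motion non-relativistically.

v ≈ 2.24×10⁷ m/s

From |q|vB = mv²/r, v = |q|Br/m.
v = (1.6×10⁻¹⁹)(0.0285)(408)/8.3×10⁻²⁶ ≈ 2.24×10⁷ m/s.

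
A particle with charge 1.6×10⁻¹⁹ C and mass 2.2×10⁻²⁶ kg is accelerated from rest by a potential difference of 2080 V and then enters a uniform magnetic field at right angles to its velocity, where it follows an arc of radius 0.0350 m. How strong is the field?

B ≈ 0.683 T

v = √(2|q|V/m) = √(2·1.6×10⁻¹⁹·2080/2.2×10⁻²⁶) ≈ 1.739×10⁵ m/s.
B = mv/(|q|r) = (2.2×10⁻²⁶)(1.739×10⁵)/((1.6×10⁻¹⁹)(0.0350)) ≈ 0.683 T.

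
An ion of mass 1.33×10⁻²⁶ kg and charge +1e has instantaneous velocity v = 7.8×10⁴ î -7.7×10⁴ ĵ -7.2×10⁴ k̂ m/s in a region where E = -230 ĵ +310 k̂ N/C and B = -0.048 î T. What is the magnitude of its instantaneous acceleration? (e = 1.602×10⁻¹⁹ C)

v×B = (0, 3460, -3700) N/C.
E + v×B = (0, 3230, -3390) N/C.
F = q(E + v×B) = (1.602×10⁻¹⁹ C)·(0, 3230, -3390) = (0, 5.17×10⁻¹⁶, -5.42×10⁻¹⁶) N.
|a| = |F|/m = 7.492×10⁻¹⁶/1.33×10⁻²⁶ ≈ 5.63×10¹⁰ m/s².

|a| ≈ 5.63×10¹⁰ m/s²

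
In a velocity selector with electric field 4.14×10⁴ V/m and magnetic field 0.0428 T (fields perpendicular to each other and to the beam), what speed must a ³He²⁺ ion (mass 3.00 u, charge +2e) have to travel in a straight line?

v = 9.67×10⁵ m/s

For undeflected motion the electric and magnetic forces balance: qE = qvB.
v = E/B = 4.14×10⁴/0.0428 = 9.67×10⁵ m/s.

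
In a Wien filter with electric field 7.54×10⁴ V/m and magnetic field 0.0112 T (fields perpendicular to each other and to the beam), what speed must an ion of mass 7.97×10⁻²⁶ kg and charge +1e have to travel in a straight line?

Straight-line motion ⇒ electric and magnetic forces cancel, so E = vB.
v = E/B = 7.54×10⁴/0.0112 = 6.73×10⁶ m/s.
The result is independent of the particle's charge and mass.

v = 6.73×10⁶ m/s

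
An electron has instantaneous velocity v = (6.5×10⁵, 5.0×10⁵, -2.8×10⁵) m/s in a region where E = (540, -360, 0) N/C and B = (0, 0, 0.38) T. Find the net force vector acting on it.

F ≈ (-3.05×10⁻¹⁴, 3.96×10⁻¹⁴, 0) N

v×B = (1.90×10⁵, -2.47×10⁵, 0) N/C.
E + v×B = (1.91×10⁵, -2.47×10⁵, 0) N/C.
F = q(E + v×B) = (−1.602×10⁻¹⁹ C)·(1.91×10⁵, -2.47×10⁵, 0) = (-3.05×10⁻¹⁴, 3.96×10⁻¹⁴, 0) N.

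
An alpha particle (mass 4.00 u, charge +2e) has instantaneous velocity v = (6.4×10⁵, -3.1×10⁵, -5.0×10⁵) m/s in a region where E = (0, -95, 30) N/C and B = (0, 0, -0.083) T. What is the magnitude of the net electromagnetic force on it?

v×B = (2.57×10⁴, 5.31×10⁴, 0) N/C.
E + v×B = (2.57×10⁴, 5.30×10⁴, 30.0) N/C.
F = q(E + v×B) = (3.204×10⁻¹⁹ C)·(2.57×10⁴, 5.30×10⁴, 30.0) = (8.24×10⁻¹⁵, 1.70×10⁻¹⁴, 9.61×10⁻¹⁸) N.
|F| = 1.89×10⁻¹⁴ N.

|F| ≈ 1.89×10⁻¹⁴ N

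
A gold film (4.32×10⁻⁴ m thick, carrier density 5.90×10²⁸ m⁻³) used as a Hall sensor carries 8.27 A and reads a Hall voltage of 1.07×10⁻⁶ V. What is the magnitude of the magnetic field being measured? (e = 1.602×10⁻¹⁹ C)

From V_H = IB/(n e t), B = V_H n e t / I.
B = (1.07×10⁻⁶)(5.90×10²⁸)(1.602×10⁻¹⁹)(4.32×10⁻⁴)/8.27 ≈ 0.528 T.

B ≈ 0.528 T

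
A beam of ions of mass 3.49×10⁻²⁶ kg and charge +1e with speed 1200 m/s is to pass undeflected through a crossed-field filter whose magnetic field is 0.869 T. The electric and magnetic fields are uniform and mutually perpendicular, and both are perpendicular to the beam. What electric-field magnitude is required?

For straight-line motion qE = qvB, so E = vB.
E = 1200 × 0.869 = 1040 V/m.

E = 1040 V/m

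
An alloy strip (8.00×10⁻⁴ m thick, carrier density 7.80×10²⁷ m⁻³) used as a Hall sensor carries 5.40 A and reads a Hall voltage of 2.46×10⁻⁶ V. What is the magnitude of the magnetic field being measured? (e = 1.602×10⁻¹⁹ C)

From V_H = IB/(n e t), B = V_H n e t / I.
B = (2.46×10⁻⁶)(7.80×10²⁷)(1.602×10⁻¹⁹)(8.00×10⁻⁴)/5.40 ≈ 0.455 T.

B ≈ 0.455 T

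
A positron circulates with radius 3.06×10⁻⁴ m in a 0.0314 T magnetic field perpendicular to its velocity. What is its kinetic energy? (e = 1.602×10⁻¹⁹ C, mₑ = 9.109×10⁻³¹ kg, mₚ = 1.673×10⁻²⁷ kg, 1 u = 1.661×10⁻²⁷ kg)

KE ≈ 8.12 eV

v = |q|Br/m, then KE = ½mv² = (qBr)²/(2m).
v = (1.602×10⁻¹⁹)(0.0314)(3.06×10⁻⁴)/9.109×10⁻³¹ ≈ 1.690×10⁶ m/s.
KE = ½(9.109×10⁻³¹)(1.690×10⁶)² ≈ 1.30×10⁻¹⁸ J = 8.12 eV.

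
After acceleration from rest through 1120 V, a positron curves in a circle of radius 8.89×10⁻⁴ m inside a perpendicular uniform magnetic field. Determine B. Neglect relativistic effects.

B ≈ 0.127 T

v = √(2|q|V/m) = √(2·1.602×10⁻¹⁹·1120/9.109×10⁻³¹) ≈ 1.985×10⁷ m/s.
B = mv/(|q|r) = (9.109×10⁻³¹)(1.985×10⁷)/((1.602×10⁻¹⁹)(8.89×10⁻⁴)) ≈ 0.127 T.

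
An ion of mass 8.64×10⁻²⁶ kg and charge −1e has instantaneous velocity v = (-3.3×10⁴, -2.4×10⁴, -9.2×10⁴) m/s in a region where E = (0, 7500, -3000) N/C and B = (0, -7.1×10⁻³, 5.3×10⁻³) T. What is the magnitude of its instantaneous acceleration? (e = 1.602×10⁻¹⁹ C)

|a| ≈ 1.52×10¹⁰ m/s²

v×B = (-780, 175, 234) N/C.
E + v×B = (-780, 7670, -2770) N/C.
F = q(E + v×B) = (−1.602×10⁻¹⁹ C)·(-780, 7670, -2770) = (1.25×10⁻¹⁶, -1.23×10⁻¹⁵, 4.43×10⁻¹⁶) N.
|a| = |F|/m = 1.313×10⁻¹⁵/8.64×10⁻²⁶ ≈ 1.52×10¹⁰ m/s².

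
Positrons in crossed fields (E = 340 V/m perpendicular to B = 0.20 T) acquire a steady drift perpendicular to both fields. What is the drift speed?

v_d ≈ 1700 m/s

The E×B drift speed is v_d = E/B.
v_d = 340/0.20 = 1700 m/s.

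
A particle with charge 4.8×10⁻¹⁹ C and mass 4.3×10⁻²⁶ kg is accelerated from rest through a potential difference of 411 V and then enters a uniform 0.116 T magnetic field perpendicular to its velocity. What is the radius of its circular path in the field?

r ≈ 0.0740 m

Acceleration: |q|V = ½mv² ⇒ v = √(2|q|V/m) = √(2·4.8×10⁻¹⁹·411/4.3×10⁻²⁶) ≈ 9.579×10⁴ m/s.
In the field: r = mv/(|q|B) = (4.3×10⁻²⁶)(9.579×10⁴)/((4.8×10⁻¹⁹)(0.116)) ≈ 0.0740 m.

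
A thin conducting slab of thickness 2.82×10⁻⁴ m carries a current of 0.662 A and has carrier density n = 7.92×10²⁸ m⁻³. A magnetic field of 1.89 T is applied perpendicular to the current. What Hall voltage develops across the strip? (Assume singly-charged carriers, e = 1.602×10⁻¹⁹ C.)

V_H ≈ 3.50×10⁻⁷ V

V_H = IB/(n e t).
V_H = (0.662)(1.89)/((7.92×10²⁸)(1.602×10⁻¹⁹)(2.82×10⁻⁴)) ≈ 3.50×10⁻⁷ V.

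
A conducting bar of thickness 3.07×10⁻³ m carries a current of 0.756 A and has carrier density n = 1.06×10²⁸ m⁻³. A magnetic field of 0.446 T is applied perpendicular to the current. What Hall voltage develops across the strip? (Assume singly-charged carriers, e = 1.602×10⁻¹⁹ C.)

V_H = IB/(n e t).
V_H = (0.756)(0.446)/((1.06×10²⁸)(1.602×10⁻¹⁹)(3.07×10⁻³)) ≈ 6.47×10⁻⁸ V.

V_H ≈ 6.47×10⁻⁸ V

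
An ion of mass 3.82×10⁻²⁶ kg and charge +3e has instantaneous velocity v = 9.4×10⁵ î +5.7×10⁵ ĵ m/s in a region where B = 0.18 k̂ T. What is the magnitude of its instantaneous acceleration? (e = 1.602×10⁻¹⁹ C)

v×B = (1.03×10⁵, -1.69×10⁵, 0) N/C.
F = q v×B = (4.806×10⁻¹⁹ C)·(1.03×10⁵, -1.69×10⁵, 0) = (4.93×10⁻¹⁴, -8.13×10⁻¹⁴, 0) N.
|a| = |F|/m = 9.510×10⁻¹⁴/3.82×10⁻²⁶ ≈ 2.49×10¹² m/s².

|a| ≈ 2.49×10¹² m/s²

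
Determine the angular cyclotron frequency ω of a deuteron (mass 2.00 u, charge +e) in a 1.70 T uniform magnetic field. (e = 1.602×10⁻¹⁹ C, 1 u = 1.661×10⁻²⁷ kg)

ω ≈ 8.20×10⁷ rad/s

ω = |q|B/m.
ω = (1.602×10⁻¹⁹)(1.70)/3.322×10⁻²⁷ ≈ 8.20×10⁷ rad/s.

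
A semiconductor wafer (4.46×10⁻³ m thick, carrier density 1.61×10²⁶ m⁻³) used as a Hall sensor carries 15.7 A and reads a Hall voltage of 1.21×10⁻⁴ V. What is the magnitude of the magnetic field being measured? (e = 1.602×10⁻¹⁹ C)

B ≈ 0.887 T

From V_H = IB/(n e t), B = V_H n e t / I.
B = (1.21×10⁻⁴)(1.61×10²⁶)(1.602×10⁻¹⁹)(4.46×10⁻³)/15.7 ≈ 0.887 T.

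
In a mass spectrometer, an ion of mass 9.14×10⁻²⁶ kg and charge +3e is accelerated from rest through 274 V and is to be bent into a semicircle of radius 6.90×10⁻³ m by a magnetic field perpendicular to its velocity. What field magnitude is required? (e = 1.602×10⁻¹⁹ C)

v = √(2|q|V/m) = √(2·4.806×10⁻¹⁹·274/9.14×10⁻²⁶) ≈ 5.368×10⁴ m/s.
B = mv/(|q|r) = (9.14×10⁻²⁶)(5.368×10⁴)/((4.806×10⁻¹⁹)(6.90×10⁻³)) ≈ 1.48 T.

B ≈ 1.48 T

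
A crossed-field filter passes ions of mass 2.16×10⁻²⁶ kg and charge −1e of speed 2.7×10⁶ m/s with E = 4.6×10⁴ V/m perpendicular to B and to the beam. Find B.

B = 0.017 T

Balance of forces in the selector: qE = qvB ⇒ B = E/v.
B = 4.6×10⁴/2.7×10⁶ = 0.017 T.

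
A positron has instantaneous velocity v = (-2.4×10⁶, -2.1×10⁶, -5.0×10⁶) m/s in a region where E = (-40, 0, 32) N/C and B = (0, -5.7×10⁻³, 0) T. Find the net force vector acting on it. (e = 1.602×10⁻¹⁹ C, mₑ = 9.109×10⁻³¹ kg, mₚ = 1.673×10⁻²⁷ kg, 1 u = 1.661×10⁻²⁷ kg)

v×B = (-2.85×10⁴, 0, 1.37×10⁴) N/C.
E + v×B = (-2.85×10⁴, 0, 1.37×10⁴) N/C.
F = q(E + v×B) = (1.602×10⁻¹⁹ C)·(-2.85×10⁴, 0, 1.37×10⁴) = (-4.57×10⁻¹⁵, 0, 2.20×10⁻¹⁵) N.

F ≈ (-4.57×10⁻¹⁵, 0, 2.20×10⁻¹⁵) N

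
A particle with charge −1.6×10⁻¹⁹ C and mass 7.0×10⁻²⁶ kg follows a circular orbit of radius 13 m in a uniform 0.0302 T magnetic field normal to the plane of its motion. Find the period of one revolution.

T ≈ 9.10×10⁻⁵ s

The cyclotron period depends only on m, q, B: T = 2πm/(|q|B).
T = 2π(7.0×10⁻²⁶)/((1.6×10⁻¹⁹)(0.0302)) ≈ 9.10×10⁻⁵ s.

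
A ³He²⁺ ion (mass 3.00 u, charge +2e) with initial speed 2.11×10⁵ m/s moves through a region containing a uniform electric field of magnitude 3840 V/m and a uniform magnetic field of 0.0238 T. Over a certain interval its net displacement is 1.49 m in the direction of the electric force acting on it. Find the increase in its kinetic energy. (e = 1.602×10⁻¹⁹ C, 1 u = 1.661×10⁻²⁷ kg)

The magnetic force is always ⟂ v and does no work; only the electric force changes KE.
ΔKE = F_E · d = |q|E d = (3.204×10⁻¹⁹)(3840)(1.49) ≈ 1.83×10⁻¹⁵ J.

ΔKE ≈ 1.83×10⁻¹⁵ J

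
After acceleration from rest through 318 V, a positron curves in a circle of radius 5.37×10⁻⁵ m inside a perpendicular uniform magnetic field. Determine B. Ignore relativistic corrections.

v = √(2|q|V/m) = √(2·1.602×10⁻¹⁹·318/9.109×10⁻³¹) ≈ 1.058×10⁷ m/s.
B = mv/(|q|r) = (9.109×10⁻³¹)(1.058×10⁷)/((1.602×10⁻¹⁹)(5.37×10⁻⁵)) ≈ 1.12 T.

B ≈ 1.12 T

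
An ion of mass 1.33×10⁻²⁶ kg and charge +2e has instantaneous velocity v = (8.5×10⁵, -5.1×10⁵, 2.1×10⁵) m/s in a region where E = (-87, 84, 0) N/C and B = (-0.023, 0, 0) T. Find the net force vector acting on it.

v×B = (0, -4830, -1.17×10⁴) N/C.
E + v×B = (-87.0, -4750, -1.17×10⁴) N/C.
F = q(E + v×B) = (3.204×10⁻¹⁹ C)·(-87.0, -4750, -1.17×10⁴) = (-2.79×10⁻¹⁷, -1.52×10⁻¹⁵, -3.76×10⁻¹⁵) N.

F ≈ (-2.79×10⁻¹⁷, -1.52×10⁻¹⁵, -3.76×10⁻¹⁵) N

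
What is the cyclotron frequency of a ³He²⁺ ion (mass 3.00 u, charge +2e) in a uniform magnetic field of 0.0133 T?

f = |q|B/(2πm).
f = (3.204×10⁻¹⁹)(0.0133)/(2π·4.983×10⁻²⁷) ≈ 1.36×10⁵ Hz.

f ≈ 1.36×10⁵ Hz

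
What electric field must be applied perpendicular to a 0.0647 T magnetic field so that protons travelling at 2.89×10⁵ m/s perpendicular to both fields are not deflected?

For straight-line motion qE = qvB, so E = vB.
E = 2.89×10⁵ × 0.0647 = 1.87×10⁴ V/m.

E = 1.87×10⁴ V/m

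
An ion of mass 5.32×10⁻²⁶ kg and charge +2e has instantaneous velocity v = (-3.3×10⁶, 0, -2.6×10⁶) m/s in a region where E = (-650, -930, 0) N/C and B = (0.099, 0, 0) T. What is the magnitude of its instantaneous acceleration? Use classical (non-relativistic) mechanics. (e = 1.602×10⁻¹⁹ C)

|a| ≈ 1.56×10¹² m/s²

v×B = (0, -2.57×10⁵, 0) N/C.
E + v×B = (-650, -2.58×10⁵, 0) N/C.
F = q(E + v×B) = (3.204×10⁻¹⁹ C)·(-650, -2.58×10⁵, 0) = (-2.08×10⁻¹⁶, -8.28×10⁻¹⁴, 0) N.
|a| = |F|/m = 8.277×10⁻¹⁴/5.32×10⁻²⁶ ≈ 1.56×10¹² m/s².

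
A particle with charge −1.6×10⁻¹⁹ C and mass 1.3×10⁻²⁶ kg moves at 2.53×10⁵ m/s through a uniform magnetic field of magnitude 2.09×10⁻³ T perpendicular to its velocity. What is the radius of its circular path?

r ≈ 9.84 m

The magnetic force provides the centripetal force: |q|vB = mv²/r.
r = mv/(|q|B) = (1.3×10⁻²⁶)(2.53×10⁵)/((1.6×10⁻¹⁹)(2.09×10⁻³)) ≈ 9.84 m.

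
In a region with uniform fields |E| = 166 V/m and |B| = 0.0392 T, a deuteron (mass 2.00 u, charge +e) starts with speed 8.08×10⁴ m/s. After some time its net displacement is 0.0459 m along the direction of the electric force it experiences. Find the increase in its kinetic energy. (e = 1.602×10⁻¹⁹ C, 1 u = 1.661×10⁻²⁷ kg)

The magnetic force is always ⟂ v and does no work; only the electric force changes KE.
ΔKE = F_E · d = |q|E d = (1.602×10⁻¹⁹)(166)(0.0459) ≈ 1.22×10⁻¹⁸ J.

ΔKE ≈ 1.22×10⁻¹⁸ J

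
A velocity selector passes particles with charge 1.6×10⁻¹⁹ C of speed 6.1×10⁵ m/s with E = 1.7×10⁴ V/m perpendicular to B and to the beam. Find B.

Balance of forces in the selector: qE = qvB ⇒ B = E/v.
B = 1.7×10⁴/6.1×10⁵ = 0.028 T.

B = 0.028 T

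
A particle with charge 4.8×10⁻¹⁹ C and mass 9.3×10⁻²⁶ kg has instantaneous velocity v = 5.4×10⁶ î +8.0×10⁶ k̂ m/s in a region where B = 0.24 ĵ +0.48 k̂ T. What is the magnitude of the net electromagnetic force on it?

|F| ≈ 1.67×10⁻¹² N

v×B = (-1.92×10⁶, -2.59×10⁶, 1.30×10⁶) N/C.
F = q v×B = (4.8×10⁻¹⁹ C)·(-1.92×10⁶, -2.59×10⁶, 1.30×10⁶) = (-9.22×10⁻¹³, -1.24×10⁻¹², 6.22×10⁻¹³) N.
|F| = 1.67×10⁻¹² N.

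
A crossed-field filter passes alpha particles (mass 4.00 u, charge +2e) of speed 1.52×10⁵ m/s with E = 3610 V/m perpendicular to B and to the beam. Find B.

B = 0.0238 T

Balance of forces in the selector: qE = qvB ⇒ B = E/v.
B = 3610/1.52×10⁵ = 0.0238 T.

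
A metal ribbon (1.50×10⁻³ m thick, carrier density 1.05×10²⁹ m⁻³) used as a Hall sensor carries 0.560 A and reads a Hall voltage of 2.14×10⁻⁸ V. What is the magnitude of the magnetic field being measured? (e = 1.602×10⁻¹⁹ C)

B ≈ 0.964 T

From V_H = IB/(n e t), B = V_H n e t / I.
B = (2.14×10⁻⁸)(1.05×10²⁹)(1.602×10⁻¹⁹)(1.50×10⁻³)/0.560 ≈ 0.964 T.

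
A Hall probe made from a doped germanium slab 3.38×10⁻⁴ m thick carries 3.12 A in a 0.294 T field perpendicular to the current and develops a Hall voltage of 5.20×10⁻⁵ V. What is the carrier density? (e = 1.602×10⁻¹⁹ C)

n ≈ 3.26×10²⁶ m⁻³

From V_H = IB/(n e t), n = IB/(V_H e t).
n = (3.12)(0.294)/((5.20×10⁻⁵)(1.602×10⁻¹⁹)(3.38×10⁻⁴)) ≈ 3.26×10²⁶ m⁻³.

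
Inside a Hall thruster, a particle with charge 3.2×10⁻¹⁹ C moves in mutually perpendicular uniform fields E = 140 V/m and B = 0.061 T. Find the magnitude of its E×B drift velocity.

v_d ≈ 2300 m/s

In crossed fields the guiding centre drifts at v_d = |E×B|/B² = E/B, independent of charge and mass.
v_d = 140/0.061 = 2300 m/s.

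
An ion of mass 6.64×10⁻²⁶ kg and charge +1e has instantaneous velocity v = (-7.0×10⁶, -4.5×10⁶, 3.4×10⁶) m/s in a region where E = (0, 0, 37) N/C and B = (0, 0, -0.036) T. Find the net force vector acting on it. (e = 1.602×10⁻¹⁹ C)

v×B = (1.62×10⁵, -2.52×10⁵, 0) N/C.
E + v×B = (1.62×10⁵, -2.52×10⁵, 37.0) N/C.
F = q(E + v×B) = (1.602×10⁻¹⁹ C)·(1.62×10⁵, -2.52×10⁵, 37.0) = (2.60×10⁻¹⁴, -4.04×10⁻¹⁴, 5.93×10⁻¹⁸) N.

F ≈ (2.60×10⁻¹⁴, -4.04×10⁻¹⁴, 5.93×10⁻¹⁸) N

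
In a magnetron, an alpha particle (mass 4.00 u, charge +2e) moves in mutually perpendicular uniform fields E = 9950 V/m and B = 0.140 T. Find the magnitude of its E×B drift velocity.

The steady drift has the magnetic force balancing the electric force, so v_d = E/B.
v_d = 9950/0.140 = 7.11×10⁴ m/s.

v_d ≈ 7.11×10⁴ m/s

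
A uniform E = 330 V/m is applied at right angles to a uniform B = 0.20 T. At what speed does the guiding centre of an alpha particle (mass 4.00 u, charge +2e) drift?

The E×B drift speed is v_d = E/B.
v_d = 330/0.20 = 1600 m/s.

v_d ≈ 1600 m/s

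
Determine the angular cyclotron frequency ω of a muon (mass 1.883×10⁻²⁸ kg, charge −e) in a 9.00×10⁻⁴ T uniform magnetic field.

ω ≈ 7.66×10⁵ rad/s

ω = |q|B/m.
ω = (1.602×10⁻¹⁹)(9.00×10⁻⁴)/1.883×10⁻²⁸ ≈ 7.66×10⁵ rad/s.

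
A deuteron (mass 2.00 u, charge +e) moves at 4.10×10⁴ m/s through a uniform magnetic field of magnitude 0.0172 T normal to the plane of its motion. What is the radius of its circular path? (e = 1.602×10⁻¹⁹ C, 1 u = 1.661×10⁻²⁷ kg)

The magnetic force provides the centripetal force: |q|vB = mv²/r.
r = mv/(|q|B) = (3.322×10⁻²⁷)(4.10×10⁴)/((1.602×10⁻¹⁹)(0.0172)) ≈ 0.0494 m.

r ≈ 0.0494 m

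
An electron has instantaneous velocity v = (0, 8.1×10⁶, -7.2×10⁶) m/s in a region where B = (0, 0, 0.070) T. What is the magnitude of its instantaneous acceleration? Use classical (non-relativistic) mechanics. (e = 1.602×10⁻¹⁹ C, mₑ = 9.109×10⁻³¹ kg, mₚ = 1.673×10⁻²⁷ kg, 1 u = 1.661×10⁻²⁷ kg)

|a| ≈ 9.97×10¹⁶ m/s²

v×B = (5.67×10⁵, 0, 0) N/C.
F = q v×B = (−1.602×10⁻¹⁹ C)·(5.67×10⁵, 0, 0) = (-9.08×10⁻¹⁴, 0, 0) N.
|a| = |F|/m = 9.083×10⁻¹⁴/9.109×10⁻³¹ ≈ 9.97×10¹⁶ m/s².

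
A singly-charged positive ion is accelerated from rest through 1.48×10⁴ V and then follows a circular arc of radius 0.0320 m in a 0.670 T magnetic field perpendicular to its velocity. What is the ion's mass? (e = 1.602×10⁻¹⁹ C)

m ≈ 2.49×10⁻²⁷ kg

Combine |q|V = ½mv² and r = mv/(|q|B): eliminate v to get m = qB²r²/(2V).
m = (1.602×10⁻¹⁹)(0.670)²(0.0320)²/(2·1.48×10⁴) ≈ 2.49×10⁻²⁷ kg.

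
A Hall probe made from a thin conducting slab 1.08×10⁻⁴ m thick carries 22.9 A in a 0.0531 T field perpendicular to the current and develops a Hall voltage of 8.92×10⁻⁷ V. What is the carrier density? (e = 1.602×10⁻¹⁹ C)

n ≈ 7.88×10²⁸ m⁻³

From V_H = IB/(n e t), n = IB/(V_H e t).
n = (22.9)(0.0531)/((8.92×10⁻⁷)(1.602×10⁻¹⁹)(1.08×10⁻⁴)) ≈ 7.88×10²⁸ m⁻³.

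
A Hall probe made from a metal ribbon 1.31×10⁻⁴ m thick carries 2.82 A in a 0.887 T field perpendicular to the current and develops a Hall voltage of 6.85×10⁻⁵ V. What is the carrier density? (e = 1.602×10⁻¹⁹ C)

From V_H = IB/(n e t), n = IB/(V_H e t).
n = (2.82)(0.887)/((6.85×10⁻⁵)(1.602×10⁻¹⁹)(1.31×10⁻⁴)) ≈ 1.74×10²⁷ m⁻³.

n ≈ 1.74×10²⁷ m⁻³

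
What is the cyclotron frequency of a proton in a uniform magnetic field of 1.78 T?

f = |q|B/(2πm).
f = (1.602×10⁻¹⁹)(1.78)/(2π·1.673×10⁻²⁷) ≈ 2.71×10⁷ Hz.

f ≈ 2.71×10⁷ Hz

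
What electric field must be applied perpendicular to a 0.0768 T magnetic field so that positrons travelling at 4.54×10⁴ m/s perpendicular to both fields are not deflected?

E = 3490 V/m

For straight-line motion qE = qvB, so E = vB.
E = 4.54×10⁴ × 0.0768 = 3490 V/m.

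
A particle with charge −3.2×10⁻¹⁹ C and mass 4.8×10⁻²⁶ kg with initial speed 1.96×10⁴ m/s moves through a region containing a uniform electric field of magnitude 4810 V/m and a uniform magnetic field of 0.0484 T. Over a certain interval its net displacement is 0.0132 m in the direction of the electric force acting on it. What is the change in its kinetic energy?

ΔKE ≈ 2.03×10⁻¹⁷ J

The magnetic force is always ⟂ v and does no work; only the electric force changes KE.
ΔKE = F_E · d = |q|E d = (3.2×10⁻¹⁹)(4810)(0.0132) ≈ 2.03×10⁻¹⁷ J.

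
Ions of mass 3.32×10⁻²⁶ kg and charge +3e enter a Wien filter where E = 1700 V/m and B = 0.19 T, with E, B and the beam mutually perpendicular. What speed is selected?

Straight-line motion ⇒ electric and magnetic forces cancel, so E = vB.
v = E/B = 1700/0.19 = 8900 m/s.

v = 8900 m/s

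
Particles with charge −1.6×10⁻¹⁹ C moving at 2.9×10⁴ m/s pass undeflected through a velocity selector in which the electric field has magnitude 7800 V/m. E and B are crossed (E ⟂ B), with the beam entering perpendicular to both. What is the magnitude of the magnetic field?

B = 0.27 T

Balance of forces in the selector: qE = qvB ⇒ B = E/v.
B = 7800/2.9×10⁴ = 0.27 T.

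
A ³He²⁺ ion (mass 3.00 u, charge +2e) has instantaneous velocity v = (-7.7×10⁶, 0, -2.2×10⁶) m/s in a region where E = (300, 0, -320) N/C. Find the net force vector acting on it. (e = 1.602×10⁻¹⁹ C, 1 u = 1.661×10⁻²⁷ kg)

F ≈ (9.61×10⁻¹⁷, 0, -1.03×10⁻¹⁶) N

Only an electric field acts, so F = qE = (3.204×10⁻¹⁹ C)·(300, 0, -320) = (9.61×10⁻¹⁷, 0, -1.03×10⁻¹⁶) N.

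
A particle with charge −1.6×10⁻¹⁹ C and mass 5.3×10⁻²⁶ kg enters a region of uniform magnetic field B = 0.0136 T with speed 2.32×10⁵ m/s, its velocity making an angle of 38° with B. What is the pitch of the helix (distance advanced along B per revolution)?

p ≈ 28.0 m

v∥ = v cosθ = 2.32×10⁵·cos38° ≈ 1.828×10⁵ m/s.
T = 2πm/(|q|B) = 2π(5.3×10⁻²⁶)/((1.6×10⁻¹⁹)(0.0136)) ≈ 1.530×10⁻⁴ s.
pitch = v∥ T = (1.828×10⁵)(1.530×10⁻⁴) ≈ 28.0 m.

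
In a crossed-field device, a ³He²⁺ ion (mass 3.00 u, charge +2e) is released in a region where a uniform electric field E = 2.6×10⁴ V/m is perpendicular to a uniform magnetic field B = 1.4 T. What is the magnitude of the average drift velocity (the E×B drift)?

v_d ≈ 1.9×10⁴ m/s

In crossed fields the guiding centre drifts at v_d = |E×B|/B² = E/B, independent of charge and mass.
v_d = 2.6×10⁴/1.4 = 1.9×10⁴ m/s.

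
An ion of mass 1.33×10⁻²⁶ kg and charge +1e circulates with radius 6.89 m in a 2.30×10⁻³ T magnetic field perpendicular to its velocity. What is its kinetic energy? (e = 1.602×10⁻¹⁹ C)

v = |q|Br/m, then KE = ½mv² = (qBr)²/(2m).
v = (1.602×10⁻¹⁹)(2.30×10⁻³)(6.89)/1.33×10⁻²⁶ ≈ 1.909×10⁵ m/s.
KE = ½(1.33×10⁻²⁶)(1.909×10⁵)² ≈ 2.42×10⁻¹⁶ J = 1510 eV.

KE ≈ 1510 eV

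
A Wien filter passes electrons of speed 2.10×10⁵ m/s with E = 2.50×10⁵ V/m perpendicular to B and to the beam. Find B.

Balance of forces in the selector: qE = qvB ⇒ B = E/v.
B = 2.50×10⁵/2.10×10⁵ = 1.19 T.

B = 1.19 T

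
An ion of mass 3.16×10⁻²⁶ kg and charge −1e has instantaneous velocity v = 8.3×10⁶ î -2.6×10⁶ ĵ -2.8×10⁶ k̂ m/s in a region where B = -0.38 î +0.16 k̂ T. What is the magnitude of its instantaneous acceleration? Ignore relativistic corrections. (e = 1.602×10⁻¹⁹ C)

v×B = (-4.16×10⁵, -2.64×10⁵, -9.88×10⁵) N/C.
F = q v×B = (−1.602×10⁻¹⁹ C)·(-4.16×10⁵, -2.64×10⁵, -9.88×10⁵) = (6.66×10⁻¹⁴, 4.23×10⁻¹⁴, 1.58×10⁻¹³) N.
|a| = |F|/m = 1.769×10⁻¹³/3.16×10⁻²⁶ ≈ 5.60×10¹² m/s².

|a| ≈ 5.60×10¹² m/s²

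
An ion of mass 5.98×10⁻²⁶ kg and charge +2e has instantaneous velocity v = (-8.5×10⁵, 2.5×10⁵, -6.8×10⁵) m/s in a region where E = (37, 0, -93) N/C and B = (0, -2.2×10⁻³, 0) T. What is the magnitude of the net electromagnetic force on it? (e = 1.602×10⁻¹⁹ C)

|F| ≈ 7.37×10⁻¹⁶ N

v×B = (-1500, 0, 1870) N/C.
E + v×B = (-1460, 0, 1780) N/C.
F = q(E + v×B) = (3.204×10⁻¹⁹ C)·(-1460, 0, 1780) = (-4.67×10⁻¹⁶, 0, 5.69×10⁻¹⁶) N.
|F| = 7.37×10⁻¹⁶ N.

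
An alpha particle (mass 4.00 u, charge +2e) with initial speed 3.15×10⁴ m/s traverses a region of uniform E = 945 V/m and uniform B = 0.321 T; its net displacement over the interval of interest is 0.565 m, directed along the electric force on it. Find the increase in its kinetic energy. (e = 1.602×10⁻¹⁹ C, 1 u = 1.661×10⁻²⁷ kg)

The magnetic force is always ⟂ v and does no work; only the electric force changes KE.
ΔKE = F_E · d = |q|E d = (3.204×10⁻¹⁹)(945)(0.565) ≈ 1.71×10⁻¹⁶ J.

ΔKE ≈ 1.71×10⁻¹⁶ J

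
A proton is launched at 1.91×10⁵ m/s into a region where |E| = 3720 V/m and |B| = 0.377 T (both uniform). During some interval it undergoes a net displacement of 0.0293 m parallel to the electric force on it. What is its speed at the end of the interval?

v_f ≈ 2.39×10⁵ m/s

B does no work; ΔKE = |q|E d.
½mv_f² = ½mv₀² + |q|Ed = ½(1.673×10⁻²⁷)(1.91×10⁵)² + (1.602×10⁻¹⁹)(3720)(0.0293) ≈ 3.052×10⁻¹⁷ J + 1.746×10⁻¹⁷ J ≈ 4.798×10⁻¹⁷ J.
v_f = √(2·4.798×10⁻¹⁷/1.673×10⁻²⁷) ≈ 2.39×10⁵ m/s.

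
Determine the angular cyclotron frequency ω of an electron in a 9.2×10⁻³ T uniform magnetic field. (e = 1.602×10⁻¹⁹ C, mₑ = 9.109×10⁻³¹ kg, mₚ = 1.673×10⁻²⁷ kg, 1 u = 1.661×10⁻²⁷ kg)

ω = |q|B/m.
ω = (1.602×10⁻¹⁹)(9.2×10⁻³)/9.109×10⁻³¹ ≈ 1.6×10⁹ rad/s.

ω ≈ 1.6×10⁹ rad/s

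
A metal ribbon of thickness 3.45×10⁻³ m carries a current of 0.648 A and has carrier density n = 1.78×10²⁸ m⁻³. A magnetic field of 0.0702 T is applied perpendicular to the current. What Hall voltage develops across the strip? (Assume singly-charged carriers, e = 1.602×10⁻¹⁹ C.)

V_H ≈ 4.62×10⁻⁹ V

V_H = IB/(n e t).
V_H = (0.648)(0.0702)/((1.78×10²⁸)(1.602×10⁻¹⁹)(3.45×10⁻³)) ≈ 4.62×10⁻⁹ V.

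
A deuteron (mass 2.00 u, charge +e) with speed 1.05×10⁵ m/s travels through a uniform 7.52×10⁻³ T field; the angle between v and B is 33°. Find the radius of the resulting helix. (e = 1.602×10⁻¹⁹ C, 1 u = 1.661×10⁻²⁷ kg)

r ≈ 0.158 m

v⊥ = v sinθ = 1.05×10⁵·sin33° ≈ 5.719×10⁴ m/s.
r = m v⊥/(|q|B) = (3.322×10⁻²⁷)(5.719×10⁴)/((1.602×10⁻¹⁹)(7.52×10⁻³)) ≈ 0.158 m.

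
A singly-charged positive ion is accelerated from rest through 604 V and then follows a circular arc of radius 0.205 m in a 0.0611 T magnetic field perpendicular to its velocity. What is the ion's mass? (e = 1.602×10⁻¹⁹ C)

Combine |q|V = ½mv² and r = mv/(|q|B): eliminate v to get m = qB²r²/(2V).
m = (1.602×10⁻¹⁹)(0.0611)²(0.205)²/(2·604) ≈ 2.08×10⁻²⁶ kg.

m ≈ 2.08×10⁻²⁶ kg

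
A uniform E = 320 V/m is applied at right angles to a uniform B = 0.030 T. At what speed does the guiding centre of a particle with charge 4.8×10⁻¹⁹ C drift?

v_d ≈ 1.1×10⁴ m/s

In crossed fields the guiding centre drifts at v_d = |E×B|/B² = E/B, independent of charge and mass.
v_d = 320/0.030 = 1.1×10⁴ m/s.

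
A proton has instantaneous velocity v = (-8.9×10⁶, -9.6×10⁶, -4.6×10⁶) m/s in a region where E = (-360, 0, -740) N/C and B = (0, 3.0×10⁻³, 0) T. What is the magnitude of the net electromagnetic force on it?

|F| ≈ 4.89×10⁻¹⁵ N

v×B = (1.38×10⁴, 0, -2.67×10⁴) N/C.
E + v×B = (1.34×10⁴, 0, -2.74×10⁴) N/C.
F = q(E + v×B) = (1.602×10⁻¹⁹ C)·(1.34×10⁴, 0, -2.74×10⁴) = (2.15×10⁻¹⁵, 0, -4.40×10⁻¹⁵) N.
|F| = 4.89×10⁻¹⁵ N.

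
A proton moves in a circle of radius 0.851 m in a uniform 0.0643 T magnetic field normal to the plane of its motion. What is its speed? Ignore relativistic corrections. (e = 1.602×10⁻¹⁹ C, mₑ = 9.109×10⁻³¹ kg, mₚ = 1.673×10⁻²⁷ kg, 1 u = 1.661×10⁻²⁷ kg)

From |q|vB = mv²/r, v = |q|Br/m.
v = (1.602×10⁻¹⁹)(0.0643)(0.851)/1.673×10⁻²⁷ ≈ 5.24×10⁶ m/s.

v ≈ 5.24×10⁶ m/s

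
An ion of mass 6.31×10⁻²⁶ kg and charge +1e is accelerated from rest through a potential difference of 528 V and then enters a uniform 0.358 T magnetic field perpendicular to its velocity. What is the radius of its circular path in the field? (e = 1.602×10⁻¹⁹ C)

r ≈ 0.0570 m

Acceleration: |q|V = ½mv² ⇒ v = √(2|q|V/m) = √(2·1.602×10⁻¹⁹·528/6.31×10⁻²⁶) ≈ 5.178×10⁴ m/s.
In the field: r = mv/(|q|B) = (6.31×10⁻²⁶)(5.178×10⁴)/((1.602×10⁻¹⁹)(0.358)) ≈ 0.0570 m.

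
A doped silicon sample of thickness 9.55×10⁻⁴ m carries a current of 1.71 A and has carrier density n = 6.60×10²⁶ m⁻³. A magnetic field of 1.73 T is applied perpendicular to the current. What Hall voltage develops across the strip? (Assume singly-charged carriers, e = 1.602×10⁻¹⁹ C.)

V_H ≈ 2.93×10⁻⁵ V

V_H = IB/(n e t).
V_H = (1.71)(1.73)/((6.60×10²⁶)(1.602×10⁻¹⁹)(9.55×10⁻⁴)) ≈ 2.93×10⁻⁵ V.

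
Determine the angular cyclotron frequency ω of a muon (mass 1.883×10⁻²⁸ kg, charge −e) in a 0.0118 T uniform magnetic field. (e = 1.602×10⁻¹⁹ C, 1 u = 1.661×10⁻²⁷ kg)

ω = |q|B/m.
ω = (1.602×10⁻¹⁹)(0.0118)/1.883×10⁻²⁸ ≈ 1.00×10⁷ rad/s.

ω ≈ 1.00×10⁷ rad/s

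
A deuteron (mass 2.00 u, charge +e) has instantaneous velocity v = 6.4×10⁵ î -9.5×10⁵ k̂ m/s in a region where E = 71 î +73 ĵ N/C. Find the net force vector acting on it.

F ≈ (1.14×10⁻¹⁷, 1.17×10⁻¹⁷, 0) N

Only an electric field acts, so F = qE = (1.602×10⁻¹⁹ C)·(71.0, 73.0, 0) = (1.14×10⁻¹⁷, 1.17×10⁻¹⁷, 0) N.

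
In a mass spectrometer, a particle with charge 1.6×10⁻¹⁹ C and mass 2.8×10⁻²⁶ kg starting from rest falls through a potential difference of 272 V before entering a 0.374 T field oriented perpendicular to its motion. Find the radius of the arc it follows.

r ≈ 0.0261 m

Acceleration: |q|V = ½mv² ⇒ v = √(2|q|V/m) = √(2·1.6×10⁻¹⁹·272/2.8×10⁻²⁶) ≈ 5.575×10⁴ m/s.
In the field: r = mv/(|q|B) = (2.8×10⁻²⁶)(5.575×10⁴)/((1.6×10⁻¹⁹)(0.374)) ≈ 0.0261 m.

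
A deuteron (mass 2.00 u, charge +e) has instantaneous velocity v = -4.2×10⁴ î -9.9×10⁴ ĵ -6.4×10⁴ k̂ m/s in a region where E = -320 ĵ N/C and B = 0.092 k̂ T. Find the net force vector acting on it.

F ≈ (-1.46×10⁻¹⁵, 5.68×10⁻¹⁶, 0) N

v×B = (-9110, 3860, 0) N/C.
E + v×B = (-9110, 3540, 0) N/C.
F = q(E + v×B) = (1.602×10⁻¹⁹ C)·(-9110, 3540, 0) = (-1.46×10⁻¹⁵, 5.68×10⁻¹⁶, 0) N.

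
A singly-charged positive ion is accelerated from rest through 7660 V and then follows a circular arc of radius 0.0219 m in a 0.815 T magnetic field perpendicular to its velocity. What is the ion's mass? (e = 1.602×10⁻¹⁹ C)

Combine |q|V = ½mv² and r = mv/(|q|B): eliminate v to get m = qB²r²/(2V).
m = (1.602×10⁻¹⁹)(0.815)²(0.0219)²/(2·7660) ≈ 3.33×10⁻²⁷ kg.

m ≈ 3.33×10⁻²⁷ kg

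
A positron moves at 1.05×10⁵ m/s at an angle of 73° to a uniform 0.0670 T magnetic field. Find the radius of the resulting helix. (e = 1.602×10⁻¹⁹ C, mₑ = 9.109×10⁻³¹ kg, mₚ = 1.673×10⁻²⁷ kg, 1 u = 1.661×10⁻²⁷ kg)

r ≈ 8.52×10⁻⁶ m

v⊥ = v sinθ = 1.05×10⁵·sin73° ≈ 1.004×10⁵ m/s.
r = m v⊥/(|q|B) = (9.109×10⁻³¹)(1.004×10⁵)/((1.602×10⁻¹⁹)(0.0670)) ≈ 8.52×10⁻⁶ m.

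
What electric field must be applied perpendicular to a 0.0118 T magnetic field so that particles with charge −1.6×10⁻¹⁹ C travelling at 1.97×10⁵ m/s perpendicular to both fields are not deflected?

For straight-line motion qE = qvB, so E = vB.
E = 1.97×10⁵ × 0.0118 = 2320 V/m.

E = 2320 V/m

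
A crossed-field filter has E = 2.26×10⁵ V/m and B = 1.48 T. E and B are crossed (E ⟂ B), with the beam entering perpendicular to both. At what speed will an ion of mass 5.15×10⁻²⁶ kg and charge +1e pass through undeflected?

v = 1.53×10⁵ m/s

Straight-line motion ⇒ electric and magnetic forces cancel, so E = vB.
v = E/B = 2.26×10⁵/1.48 = 1.53×10⁵ m/s.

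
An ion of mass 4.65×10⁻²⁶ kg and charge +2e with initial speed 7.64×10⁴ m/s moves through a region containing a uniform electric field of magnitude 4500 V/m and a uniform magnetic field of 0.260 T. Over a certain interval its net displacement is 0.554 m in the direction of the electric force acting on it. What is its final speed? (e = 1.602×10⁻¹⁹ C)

v_f ≈ 2.00×10⁵ m/s

B does no work; ΔKE = |q|E d.
½mv_f² = ½mv₀² + |q|Ed = ½(4.65×10⁻²⁶)(7.64×10⁴)² + (3.204×10⁻¹⁹)(4500)(0.554) ≈ 1.357×10⁻¹⁶ J + 7.988×10⁻¹⁶ J ≈ 9.345×10⁻¹⁶ J.
v_f = √(2·9.345×10⁻¹⁶/4.65×10⁻²⁶) ≈ 2.00×10⁵ m/s.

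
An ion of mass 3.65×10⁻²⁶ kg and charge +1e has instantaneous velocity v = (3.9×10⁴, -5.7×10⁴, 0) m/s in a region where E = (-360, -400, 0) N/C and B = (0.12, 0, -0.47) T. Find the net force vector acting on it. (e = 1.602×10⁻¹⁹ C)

F ≈ (4.23×10⁻¹⁵, 2.87×10⁻¹⁵, 1.10×10⁻¹⁵) N

v×B = (2.68×10⁴, 1.83×10⁴, 6840) N/C.
E + v×B = (2.64×10⁴, 1.79×10⁴, 6840) N/C.
F = q(E + v×B) = (1.602×10⁻¹⁹ C)·(2.64×10⁴, 1.79×10⁴, 6840) = (4.23×10⁻¹⁵, 2.87×10⁻¹⁵, 1.10×10⁻¹⁵) N.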